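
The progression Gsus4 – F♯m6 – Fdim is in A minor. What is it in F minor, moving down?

Ebsus4 Dm6 Dbdim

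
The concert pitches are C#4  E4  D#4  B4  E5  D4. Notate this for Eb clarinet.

A#3 C#4 B#3 G#4 C#5 B3

The Eb clarinet sounds a minor third above written, so the written part must be a minor third below concert — transpose each note down.
C#4 gives A#3
E4 gives C#4
D#4 gives B#3
B4 gives G#4
E5 gives C#5
D4 gives B3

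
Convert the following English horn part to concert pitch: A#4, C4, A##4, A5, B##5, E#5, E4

D#4 F3 D##4 D5 E##5 A#4 A3

The English horn sounds a perfect fifth below written, so transpose each written note down a perfect fifth.
A#4 -> D#4
C4 -> F3
A##4 -> D##4
A5 -> D5
B##5 -> E##5
E#5 -> A#4
E4 -> A3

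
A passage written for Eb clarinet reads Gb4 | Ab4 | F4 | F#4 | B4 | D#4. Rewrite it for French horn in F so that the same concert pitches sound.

Fb5 Gb5 Eb5 E5 A5 C#5

First find concert pitch: the Eb clarinet sounds a minor third above written, so Gb4 Ab4 F4 F#4 B4 D#4 sounds Bbb4 Cb5 Ab4 A4 D5 F#4.
Then write for French horn in F: it sounds a perfect fifth below written, so the part must be a perfect fifth above concert.
Bbb4 → Fb5
Cb5 → Gb5
Ab4 → Eb5
A4 → E5
D5 → A5
F#4 → C#5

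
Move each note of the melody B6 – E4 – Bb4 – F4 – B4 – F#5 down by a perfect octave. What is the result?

B6: an octave down reaches B, and 12 semitones makes it B5.
E4: an octave down reaches E, and 12 semitones makes it E3.
Bb4 down a perfect octave is Bb3.
F4 down a perfect octave is F3.
A perfect octave down from B4 gives B3.
A perfect octave down from F#5 gives F#4.

B5 E3 Bb3 F3 B3 F#4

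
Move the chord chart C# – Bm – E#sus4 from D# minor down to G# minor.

F# Em A#sus4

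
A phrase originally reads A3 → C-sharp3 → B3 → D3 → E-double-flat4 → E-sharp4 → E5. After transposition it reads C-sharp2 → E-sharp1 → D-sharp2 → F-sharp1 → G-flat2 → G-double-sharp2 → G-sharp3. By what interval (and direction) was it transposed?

down a minor thirteenth

Take the first pair: A3 → C#2. A to C spans 13 letter names, so the interval is some kind of thirteenth.
C#2 to A3 is 20 semitones, which makes it a minor thirteenth; the second version is lower, so the direction is down.
Checking another pair — E5 → G#3 — gives the same interval.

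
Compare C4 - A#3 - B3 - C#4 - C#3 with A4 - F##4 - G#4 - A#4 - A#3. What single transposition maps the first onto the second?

From C4 to A4 is 6 letter names — a sixth of some quality.
C4 to A4 is 9 semitones, which makes it a major sixth; the second version is higher, so the direction is up.
Checking another pair — C#3 → A#3 — gives the same interval.

up a major sixth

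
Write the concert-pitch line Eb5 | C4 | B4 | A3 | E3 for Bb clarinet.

Written C4 sounds as Bb3 on the Bb clarinet, so concert pitches are written a major second up.
Eb5 becomes F5
C4 becomes D4
B4 becomes C#5
A3 becomes B3
E3 becomes F#3

F5 D4 C#5 B3 F#3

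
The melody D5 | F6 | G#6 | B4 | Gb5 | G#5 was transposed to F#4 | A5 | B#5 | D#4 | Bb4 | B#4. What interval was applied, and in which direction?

down a minor sixth

From D5 to F#4 is 6 letter names — a sixth of some quality.
F#4 to D5 is 8 semitones, which makes it a minor sixth; the second version is lower, so the direction is down.
Checking another pair — G#5 → B#4 — gives the same interval.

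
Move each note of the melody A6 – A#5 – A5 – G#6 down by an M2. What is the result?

A6 down a major second is G6.
A#5: a second down reaches G, and 2 semitones makes it G#5.
A5: a second down reaches G, and 2 semitones makes it G5.
A major second down from G#6 gives F#6.

G6 G#5 G5 F#6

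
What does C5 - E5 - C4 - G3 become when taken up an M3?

E5 G#5 E4 B3

C5 -> E5
E5 -> G#5
C4 -> E4
G3 -> B3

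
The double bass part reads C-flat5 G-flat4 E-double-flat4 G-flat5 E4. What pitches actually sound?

Cb4 Gb3 Ebb3 Gb4 E3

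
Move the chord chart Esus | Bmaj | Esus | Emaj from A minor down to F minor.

A minor down to F minor is a major third; each chord root moves by that interval while the quality stays the same.
Esus: root E down a major third → C, giving Csus.
Bmaj: root B down a major third → G, giving Gmaj.
Esus: root E down a major third → C, giving Csus.
Emaj: root E down a major third → C, giving Cmaj.

Csus Gmaj Csus Cmaj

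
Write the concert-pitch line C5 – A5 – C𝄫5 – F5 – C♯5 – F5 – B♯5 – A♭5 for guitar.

C6 A6 Cbb6 F6 C#6 F6 B#6 Ab6

Written C4 sounds as C3 on the guitar, so concert pitches are written a perfect octave up.
C5 → C6
A5 → A6
Cbb5 → Cbb6
F5 → F6
C#5 → C#6
F5 → F6
B#5 → B#6
Ab5 → Ab6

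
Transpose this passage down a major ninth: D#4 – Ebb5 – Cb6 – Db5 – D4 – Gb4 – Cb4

D#4 to C#3
Ebb5 to Dbb4
Cb6 to Bbb4
Db5 to Cb4
D4 to C3
Gb4 to Fb3
Cb4 to Bbb2

C#3 Dbb4 Bbb4 Cb4 C3 Fb3 Bbb2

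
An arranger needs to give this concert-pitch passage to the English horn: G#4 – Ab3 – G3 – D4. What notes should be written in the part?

D#5 Eb4 D4 A4

Written C4 sounds as F3 on the English horn, so concert pitches are written a perfect fifth up.
G#4 gives D#5
Ab3 gives Eb4
G3 gives D4
D4 gives A4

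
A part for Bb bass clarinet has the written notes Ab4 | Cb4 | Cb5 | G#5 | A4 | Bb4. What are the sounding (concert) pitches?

The Bb bass clarinet sounds a major ninth below written, so transpose each written note down a major ninth.
Ab4 gives Gb3
Cb4 gives Bbb2
Cb5 gives Bbb3
G#5 gives F#4
A4 gives G3
Bb4 gives Ab3

Gb3 Bbb2 Bbb3 F#4 G3 Ab3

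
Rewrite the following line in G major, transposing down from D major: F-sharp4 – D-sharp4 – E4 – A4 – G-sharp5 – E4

B3 G#3 A3 D4 C#5 A3

From D down to G is a perfect fifth; apply that to each pitch.
F#4 becomes B3
D#4 becomes G#3
E4 becomes A3
A4 becomes D4
G#5 becomes C#5
E4 becomes A3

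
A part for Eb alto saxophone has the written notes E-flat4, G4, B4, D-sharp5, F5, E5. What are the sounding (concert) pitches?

Written C4 on the Eb alto saxophone sounds as Eb3, a major sixth lower; apply that shift to every note.
Eb4 -> Gb3
G4 -> Bb3
B4 -> D4
D#5 -> F#4
F5 -> Ab4
E5 -> G4

Gb3 Bb3 D4 F#4 Ab4 G4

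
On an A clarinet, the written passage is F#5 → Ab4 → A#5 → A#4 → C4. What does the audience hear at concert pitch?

Written C4 on the A clarinet sounds as A3, a minor third lower; apply that shift to every note.
F#5 becomes D#5
Ab4 becomes F4
A#5 becomes F##5
A#4 becomes F##4
C4 becomes A3

D#5 F4 F##5 F##4 A3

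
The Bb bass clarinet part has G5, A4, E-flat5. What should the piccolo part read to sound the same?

First find concert pitch: the Bb bass clarinet sounds a major ninth below written, so G5 A4 E-flat5 sounds F4 G3 Db4.
Then write for piccolo: it sounds a perfect octave above written, so the part must be a perfect octave below concert.
F4 → F3
G3 → G2
Db4 → Db3

F3 G2 Db3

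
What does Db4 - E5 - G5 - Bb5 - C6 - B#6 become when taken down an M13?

Fb2 G3 Bb3 Db4 Eb4 D#5

Db4 down a major thirteenth is Fb2.
E5 down a major thirteenth is G3.
G5 down a major thirteenth is Bb3.
Bb5: a thirteenth down reaches D, and 21 semitones makes it Db4.
C6 down a major thirteenth is Eb4.
B#6: a thirteenth down reaches D, and 21 semitones makes it D#5.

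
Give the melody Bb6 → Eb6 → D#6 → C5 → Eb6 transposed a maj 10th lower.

Bb6 -> Gb5
Eb6 -> Cb5
D#6 -> B4
C5 -> Ab3
Eb6 -> Cb5

Gb5 Cb5 B4 Ab3 Cb5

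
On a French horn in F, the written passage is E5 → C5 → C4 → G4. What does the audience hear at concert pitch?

The French horn in F sounds a perfect fifth below written, so transpose each written note down a perfect fifth.
E5 becomes A4
C5 becomes F4
C4 becomes F3
G4 becomes C4

A4 F4 F3 C4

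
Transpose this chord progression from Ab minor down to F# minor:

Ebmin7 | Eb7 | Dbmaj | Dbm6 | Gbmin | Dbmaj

Ab minor down to F# minor is a diminished third; each chord root moves by that interval while the quality stays the same.
Ebmin7: root Eb down a diminished third → C#, giving C#min7.
Eb7: root Eb down a diminished third → C#, giving C#7.
Dbmaj: root Db down a diminished third → B, giving Bmaj.
Dbm6: root Db down a diminished third → B, giving Bm6.
Gbmin: root Gb down a diminished third → E, giving Emin.
Dbmaj: root Db down a diminished third → B, giving Bmaj.

C#min7 C#7 Bmaj Bm6 Emin Bmaj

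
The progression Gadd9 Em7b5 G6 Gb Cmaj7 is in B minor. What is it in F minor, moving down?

Dbadd9 Bbm7b5 Db6 Dbb Gbmaj7

B minor down to F minor is an augmented fourth; each chord root moves by that interval while the quality stays the same.
Gadd9: root G down an augmented fourth → Db, giving Dbadd9.
Em7b5: root E down an augmented fourth → Bb, giving Bbm7b5.
G6: root G down an augmented fourth → Db, giving Db6.
Gb: root Gb down an augmented fourth → Dbb, giving Dbb.
Cmaj7: root C down an augmented fourth → Gb, giving Gbmaj7.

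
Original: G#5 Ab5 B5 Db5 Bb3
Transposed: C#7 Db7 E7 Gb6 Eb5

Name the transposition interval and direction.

up a perfect eleventh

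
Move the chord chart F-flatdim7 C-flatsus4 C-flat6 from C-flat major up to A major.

C-flat major up to A major is an augmented sixth; each chord root moves by that interval while the quality stays the same.
F-flatdim7: root F-flat up an augmented sixth → D, giving Ddim7.
C-flatsus4: root C-flat up an augmented sixth → A, giving Asus4.
C-flat6: root C-flat up an augmented sixth → A, giving A6.

Ddim7 Asus4 A6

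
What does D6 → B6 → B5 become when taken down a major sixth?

D6 becomes F5
B6 becomes D6
B5 becomes D5

F5 D6 D5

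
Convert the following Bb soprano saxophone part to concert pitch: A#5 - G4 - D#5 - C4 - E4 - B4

G#5 F4 C#5 Bb3 D4 A4

Written C4 on the Bb soprano saxophone sounds as Bb3, a major second lower; apply that shift to every note.
A#5 -> G#5
G4 -> F4
D#5 -> C#5
C4 -> Bb3
E4 -> D4
B4 -> A4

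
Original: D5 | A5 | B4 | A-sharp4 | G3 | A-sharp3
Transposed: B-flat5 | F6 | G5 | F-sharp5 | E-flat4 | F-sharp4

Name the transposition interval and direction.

up a minor sixth

From D5 to Bb5 is 6 letter names — a sixth of some quality.
D5 to Bb5 is 8 semitones, which makes it a minor sixth; the second version is higher, so the direction is up.
Checking another pair — A#3 → F#4 — gives the same interval.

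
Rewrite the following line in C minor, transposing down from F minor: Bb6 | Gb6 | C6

F6 Db6 G5

F minor to C minor down is a perfect fourth, so every note moves down by that interval.
Bb6 → F6
Gb6 → Db6
C6 → G5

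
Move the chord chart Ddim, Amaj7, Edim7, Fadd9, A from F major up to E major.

C#dim G#maj7 D#dim7 Eadd9 G#

F major up to E major is a major seventh; each chord root moves by that interval while the quality stays the same.
Ddim: root D up a major seventh → C#, giving C#dim.
Amaj7: root A up a major seventh → G#, giving G#maj7.
Edim7: root E up a major seventh → D#, giving D#dim7.
Fadd9: root F up a major seventh → E, giving Eadd9.
A: root A up a major seventh → G#, giving G#.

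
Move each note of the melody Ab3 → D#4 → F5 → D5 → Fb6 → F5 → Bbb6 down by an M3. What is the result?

Ab3: a third down reaches F, and 4 semitones makes it Fb3.
D#4 down a major third is B3.
F5 down a major third is Db5.
A major third down from D5 gives Bb4.
A major third down from Fb6 gives Dbb6.
A major third down from F5 gives Db5.
Bbb6: a third down reaches G, and 4 semitones makes it Gbb6.

Fb3 B3 Db5 Bb4 Dbb6 Db5 Gbb6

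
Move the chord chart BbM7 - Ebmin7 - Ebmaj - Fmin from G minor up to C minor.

G minor up to C minor is a perfect fourth; each chord root moves by that interval while the quality stays the same.
BbM7: root Bb up a perfect fourth → Eb, giving EbM7.
Ebmin7: root Eb up a perfect fourth → Ab, giving Abmin7.
Ebmaj: root Eb up a perfect fourth → Ab, giving Abmaj.
Fmin: root F up a perfect fourth → Bb, giving Bbmin.

EbM7 Abmin7 Abmaj Bbmin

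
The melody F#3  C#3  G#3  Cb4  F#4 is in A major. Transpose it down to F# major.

D#3 A#2 E#3 Ab3 D#4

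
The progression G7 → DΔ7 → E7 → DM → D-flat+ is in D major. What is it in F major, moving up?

D major up to F major is a minor third; each chord root moves by that interval while the quality stays the same.
G7: root G up a minor third → Bb, giving Bb7.
DΔ7: root D up a minor third → F, giving FΔ7.
E7: root E up a minor third → G, giving G7.
DM: root D up a minor third → F, giving FM.
D-flat+: root D-flat up a minor third → Fb, giving Fb+.

Bb7 FΔ7 G7 FM Fb+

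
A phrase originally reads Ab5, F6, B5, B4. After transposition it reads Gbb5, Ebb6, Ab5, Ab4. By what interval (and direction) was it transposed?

down an augmented second

From Ab5 to Gbb5 is 2 letter names — a second of some quality.
Gbb5 to Ab5 is 3 semitones, which makes it an augmented second; the second version is lower, so the direction is down.
Checking another pair — B4 → Ab4 — gives the same interval.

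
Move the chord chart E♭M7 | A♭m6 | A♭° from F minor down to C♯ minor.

BM7 Em6 E°

F minor down to C♯ minor is a diminished fourth; each chord root moves by that interval while the quality stays the same.
E♭M7: root E♭ down a diminished fourth → B, giving BM7.
A♭m6: root A♭ down a diminished fourth → E, giving Em6.
A♭°: root A♭ down a diminished fourth → E, giving E°.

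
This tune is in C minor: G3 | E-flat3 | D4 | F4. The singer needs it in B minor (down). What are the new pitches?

C minor to B minor down is a minor second, so every note moves down by that interval.
G3 becomes F#3
Eb3 becomes D3
D4 becomes C#4
F4 becomes E4

F#3 D3 C#4 E4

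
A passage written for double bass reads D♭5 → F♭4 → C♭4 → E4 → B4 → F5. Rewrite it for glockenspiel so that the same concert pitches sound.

First find concert pitch: the double bass sounds a perfect octave below written, so D♭5 F♭4 C♭4 E4 B4 F5 sounds Db4 Fb3 Cb3 E3 B3 F4.
Then write for glockenspiel: it sounds a perfect fifteenth above written, so the part must be a perfect fifteenth below concert.
Db4 → Db2
Fb3 → Fb1
Cb3 → Cb1
E3 → E1
B3 → B1
F4 → F2

Db2 Fb1 Cb1 E1 B1 F2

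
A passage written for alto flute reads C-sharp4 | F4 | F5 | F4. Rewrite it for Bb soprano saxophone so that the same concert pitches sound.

First find concert pitch: the alto flute sounds a perfect fourth below written, so C-sharp4 F4 F5 F4 sounds G#3 C4 C5 C4.
Then write for Bb soprano saxophone: it sounds a major second below written, so the part must be a major second above concert.
G#3 → A#3
C4 → D4
C5 → D5
C4 → D4

A#3 D4 D5 D4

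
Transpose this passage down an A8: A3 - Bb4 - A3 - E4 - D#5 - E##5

Ab2 Bbb3 Ab2 Eb3 D4 E#4

A3 -> Ab2
Bb4 -> Bbb3
A3 -> Ab2
E4 -> Eb3
D#5 -> D4
E##5 -> E#4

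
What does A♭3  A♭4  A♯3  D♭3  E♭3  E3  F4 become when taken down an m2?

G3 G4 G##3 C3 D3 D#3 E4

A minor second down from Ab3 gives G3.
Ab4: a second down reaches G, and 1 semitone makes it G4.
A#3: a second down reaches G, and 1 semitone makes it G##3.
A minor second down from Db3 gives C3.
Eb3: a second down reaches D, and 1 semitone makes it D3.
E3 down a minor second is D#3.
F4 down a minor second is E4.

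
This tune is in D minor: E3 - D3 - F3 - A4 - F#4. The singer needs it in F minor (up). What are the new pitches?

G3 F3 Ab3 C5 A4

D minor to F minor up is a minor third, so every note moves up by that interval.
E3 gives G3
D3 gives F3
F3 gives Ab3
A4 gives C5
F#4 gives A4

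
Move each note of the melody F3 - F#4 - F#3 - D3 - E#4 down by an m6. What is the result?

A2 A#3 A#2 F#2 G##3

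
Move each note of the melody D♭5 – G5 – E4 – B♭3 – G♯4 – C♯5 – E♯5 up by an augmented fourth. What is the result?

Db5 to G5
G5 to C#6
E4 to A#4
Bb3 to E4
G#4 to C##5
C#5 to F##5
E#5 to A##5

G5 C#6 A#4 E4 C##5 F##5 A##5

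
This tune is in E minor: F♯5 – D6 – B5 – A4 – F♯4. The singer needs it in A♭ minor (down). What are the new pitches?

Bb4 Gb5 Eb5 Db4 Bb3

From E down to A♭ is an augmented fifth; apply that to each pitch.
F#5 gives Bb4
D6 gives Gb5
B5 gives Eb5
A4 gives Db4
F#4 gives Bb3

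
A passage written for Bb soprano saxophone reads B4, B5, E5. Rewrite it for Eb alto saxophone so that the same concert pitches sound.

F#5 F#6 B5

First find concert pitch: the Bb soprano saxophone sounds a major second below written, so B4 B5 E5 sounds A4 A5 D5.
Then write for Eb alto saxophone: it sounds a major sixth below written, so the part must be a major sixth above concert.
A4 → F#5
A5 → F#6
D5 → B5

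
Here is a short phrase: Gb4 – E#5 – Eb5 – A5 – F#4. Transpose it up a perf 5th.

Gb4: a fifth up reaches D, and 7 semitones makes it Db5.
A perfect fifth up from E#5 gives B#5.
A perfect fifth up from Eb5 gives Bb5.
A5: a fifth up reaches E, and 7 semitones makes it E6.
F#4: a fifth up reaches C, and 7 semitones makes it C#5.

Db5 B#5 Bb5 E6 C#5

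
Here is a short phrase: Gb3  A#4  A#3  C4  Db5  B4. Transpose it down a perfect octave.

Gb2 A#3 A#2 C3 Db4 B3

Gb3 down a perfect octave is Gb2.
A#4 down a perfect octave is A#3.
A#3 down a perfect octave is A#2.
A perfect octave down from C4 gives C3.
A perfect octave down from Db5 gives Db4.
B4: an octave down reaches B, and 12 semitones makes it B3.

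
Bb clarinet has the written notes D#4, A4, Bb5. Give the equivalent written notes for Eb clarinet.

First find concert pitch: the Bb clarinet sounds a major second below written, so D#4 A4 Bb5 sounds C#4 G4 Ab5.
Then write for Eb clarinet: it sounds a minor third above written, so the part must be a minor third below concert.
C#4 → A#3
G4 → E4
Ab5 → F5

A#3 E4 F5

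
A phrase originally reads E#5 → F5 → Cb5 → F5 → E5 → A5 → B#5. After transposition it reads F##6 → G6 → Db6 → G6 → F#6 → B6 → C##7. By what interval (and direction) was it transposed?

up a major ninth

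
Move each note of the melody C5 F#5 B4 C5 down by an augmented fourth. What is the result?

Gb4 C5 F4 Gb4

An augmented fourth down from C5 gives Gb4.
An augmented fourth down from F#5 gives C5.
B4 down an augmented fourth is F4.
C5: a fourth down reaches G, and 6 semitones makes it Gb4.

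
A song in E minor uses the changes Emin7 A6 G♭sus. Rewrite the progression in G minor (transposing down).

Gmin7 C6 Bbbsus

E minor down to G minor is a major sixth; each chord root moves by that interval while the quality stays the same.
Emin7: root E down a major sixth → G, giving Gmin7.
A6: root A down a major sixth → C, giving C6.
G♭sus: root G♭ down a major sixth → Bbb, giving Bbbsus.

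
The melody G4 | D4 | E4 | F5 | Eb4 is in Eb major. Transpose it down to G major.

Eb major to G major down is a minor sixth, so every note moves down by that interval.
G4 → B3
D4 → F#3
E4 → G#3
F5 → A4
Eb4 → G3

B3 F#3 G#3 A4 G3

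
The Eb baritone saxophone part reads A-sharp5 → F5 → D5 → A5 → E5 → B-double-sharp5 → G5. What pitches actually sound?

C#4 Ab3 F3 C4 G3 D##4 Bb3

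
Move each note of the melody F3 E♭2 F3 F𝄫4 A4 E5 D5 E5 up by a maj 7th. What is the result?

E4 D3 E4 Ebb5 G#5 D#6 C#6 D#6

F3 becomes E4
Eb2 becomes D3
F3 becomes E4
Fbb4 becomes Ebb5
A4 becomes G#5
E5 becomes D#6
D5 becomes C#6
E5 becomes D#6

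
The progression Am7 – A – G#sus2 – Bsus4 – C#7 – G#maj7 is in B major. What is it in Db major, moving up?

B major up to Db major is a diminished third; each chord root moves by that interval while the quality stays the same.
Am7: root A up a diminished third → Cb, giving Cbm7.
A: root A up a diminished third → Cb, giving Cb.
G#sus2: root G# up a diminished third → Bb, giving Bbsus2.
Bsus4: root B up a diminished third → Db, giving Dbsus4.
C#7: root C# up a diminished third → Eb, giving Eb7.
G#maj7: root G# up a diminished third → Bb, giving Bbmaj7.

Cbm7 Cb Bbsus2 Dbsus4 Eb7 Bbmaj7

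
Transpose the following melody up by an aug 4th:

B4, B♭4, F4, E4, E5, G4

E#5 E5 B4 A#4 A#5 C#5

An augmented fourth up from B4 gives E#5.
Bb4: a fourth up reaches E, and 6 semitones makes it E5.
F4: a fourth up reaches B, and 6 semitones makes it B4.
E4 up an augmented fourth is A#4.
E5 up an augmented fourth is A#5.
An augmented fourth up from G4 gives C#5.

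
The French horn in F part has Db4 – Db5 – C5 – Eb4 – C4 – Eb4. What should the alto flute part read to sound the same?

First find concert pitch: the French horn in F sounds a perfect fifth below written, so Db4 Db5 C5 Eb4 C4 Eb4 sounds Gb3 Gb4 F4 Ab3 F3 Ab3.
Then write for alto flute: it sounds a perfect fourth below written, so the part must be a perfect fourth above concert.
Gb3 → Cb4
Gb4 → Cb5
F4 → Bb4
Ab3 → Db4
F3 → Bb3
Ab3 → Db4

Cb4 Cb5 Bb4 Db4 Bb3 Db4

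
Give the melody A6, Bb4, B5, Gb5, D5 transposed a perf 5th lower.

D6 Eb4 E5 Cb5 G4

A6 becomes D6
Bb4 becomes Eb4
B5 becomes E5
Gb5 becomes Cb5
D5 becomes G4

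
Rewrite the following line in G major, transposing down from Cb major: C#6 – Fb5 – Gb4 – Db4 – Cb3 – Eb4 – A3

Cb major to G major down is a diminished fourth, so every note moves down by that interval.
C#6 gives G##5
Fb5 gives C5
Gb4 gives D4
Db4 gives A3
Cb3 gives G2
Eb4 gives B3
A3 gives E#3

G##5 C5 D4 A3 G2 B3 E#3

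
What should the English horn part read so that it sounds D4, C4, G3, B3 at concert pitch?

Written C4 sounds as F3 on the English horn, so concert pitches are written a perfect fifth up.
D4 becomes A4
C4 becomes G4
G3 becomes D4
B3 becomes F#4

A4 G4 D4 F#4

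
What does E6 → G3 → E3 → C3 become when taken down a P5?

A5 C3 A2 F2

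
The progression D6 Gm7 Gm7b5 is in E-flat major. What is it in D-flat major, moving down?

E-flat major down to D-flat major is a major second; each chord root moves by that interval while the quality stays the same.
D6: root D down a major second → C, giving C6.
Gm7: root G down a major second → F, giving Fm7.
Gm7b5: root G down a major second → F, giving Fm7b5.

C6 Fm7 Fm7b5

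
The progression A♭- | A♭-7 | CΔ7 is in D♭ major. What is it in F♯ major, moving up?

D♭ major up to F♯ major is an augmented third; each chord root moves by that interval while the quality stays the same.
A♭-: root A♭ up an augmented third → C#, giving C#-.
A♭-7: root A♭ up an augmented third → C#, giving C#-7.
CΔ7: root C up an augmented third → E#, giving E#Δ7.

C#- C#-7 E#Δ7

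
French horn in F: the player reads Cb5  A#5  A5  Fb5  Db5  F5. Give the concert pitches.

Fb4 D#5 D5 Bbb4 Gb4 Bb4

Written C4 on the French horn in F sounds as F3, a perfect fifth lower; apply that shift to every note.
Cb5 → Fb4
A#5 → D#5
A5 → D5
Fb5 → Bbb4
Db5 → Gb4
F5 → Bb4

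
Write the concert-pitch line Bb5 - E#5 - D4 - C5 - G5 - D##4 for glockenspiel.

Bb3 E#3 D2 C3 G3 D##2

Written C4 sounds as C6 on the glockenspiel, so concert pitches are written a perfect fifteenth down.
Bb5 → Bb3
E#5 → E#3
D4 → D2
C5 → C3
G5 → G3
D##4 → D##2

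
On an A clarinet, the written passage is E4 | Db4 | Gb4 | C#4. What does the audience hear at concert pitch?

Written C4 on the A clarinet sounds as A3, a minor third lower; apply that shift to every note.
E4 → C#4
Db4 → Bb3
Gb4 → Eb4
C#4 → A#3

C#4 Bb3 Eb4 A#3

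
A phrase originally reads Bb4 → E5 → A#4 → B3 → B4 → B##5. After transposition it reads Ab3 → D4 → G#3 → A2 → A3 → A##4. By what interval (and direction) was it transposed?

down a major ninth

From Bb4 to Ab3 is 9 letter names — a ninth of some quality.
Ab3 to Bb4 is 14 semitones, which makes it a major ninth; the second version is lower, so the direction is down.
Checking another pair — B##5 → A##4 — gives the same interval.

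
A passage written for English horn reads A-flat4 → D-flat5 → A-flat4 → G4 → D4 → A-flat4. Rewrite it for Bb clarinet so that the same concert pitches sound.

First find concert pitch: the English horn sounds a perfect fifth below written, so A-flat4 D-flat5 A-flat4 G4 D4 A-flat4 sounds Db4 Gb4 Db4 C4 G3 Db4.
Then write for Bb clarinet: it sounds a major second below written, so the part must be a major second above concert.
Db4 → Eb4
Gb4 → Ab4
Db4 → Eb4
C4 → D4
G3 → A3
Db4 → Eb4

Eb4 Ab4 Eb4 D4 A3 Eb4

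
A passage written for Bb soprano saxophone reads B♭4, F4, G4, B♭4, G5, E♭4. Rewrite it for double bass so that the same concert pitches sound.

First find concert pitch: the Bb soprano saxophone sounds a major second below written, so B♭4 F4 G4 B♭4 G5 E♭4 sounds Ab4 Eb4 F4 Ab4 F5 Db4.
Then write for double bass: it sounds a perfect octave below written, so the part must be a perfect octave above concert.
Ab4 → Ab5
Eb4 → Eb5
F4 → F5
Ab4 → Ab5
F5 → F6
Db4 → Db5

Ab5 Eb5 F5 Ab5 F6 Db5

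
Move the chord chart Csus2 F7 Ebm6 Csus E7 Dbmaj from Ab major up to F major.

Asus2 D7 Cm6 Asus C#7 Bbmaj

Ab major up to F major is a major sixth; each chord root moves by that interval while the quality stays the same.
Csus2: root C up a major sixth → A, giving Asus2.
F7: root F up a major sixth → D, giving D7.
Ebm6: root Eb up a major sixth → C, giving Cm6.
Csus: root C up a major sixth → A, giving Asus.
E7: root E up a major sixth → C#, giving C#7.
Dbmaj: root Db up a major sixth → Bb, giving Bbmaj.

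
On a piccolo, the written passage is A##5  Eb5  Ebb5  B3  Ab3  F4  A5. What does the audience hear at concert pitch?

The piccolo sounds a perfect octave above written, so transpose each written note up a perfect octave.
A##5 -> A##6
Eb5 -> Eb6
Ebb5 -> Ebb6
B3 -> B4
Ab3 -> Ab4
F4 -> F5
A5 -> A6

A##6 Eb6 Ebb6 B4 Ab4 F5 A6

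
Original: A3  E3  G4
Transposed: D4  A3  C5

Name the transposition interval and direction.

From A3 to D4 is 4 letter names — a fourth of some quality.
A3 to D4 is 5 semitones, which makes it a perfect fourth; the second version is higher, so the direction is up.
Checking another pair — G4 → C5 — gives the same interval.

up a perfect fourth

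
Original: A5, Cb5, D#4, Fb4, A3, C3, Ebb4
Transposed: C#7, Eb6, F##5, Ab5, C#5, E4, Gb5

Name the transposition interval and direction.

up a major tenth

Take the first pair: A5 → C#7. A to C spans 10 letter names, so the interval is some kind of tenth.
A5 to C#7 is 16 semitones, which makes it a major tenth; the second version is higher, so the direction is up.
Checking another pair — Ebb4 → Gb5 — gives the same interval.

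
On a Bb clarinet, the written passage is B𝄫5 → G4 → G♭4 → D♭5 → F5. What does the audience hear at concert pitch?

Abb5 F4 Fb4 Cb5 Eb5

The Bb clarinet sounds a major second below written, so transpose each written note down a major second.
Bbb5 to Abb5
G4 to F4
Gb4 to Fb4
Db5 to Cb5
F5 to Eb5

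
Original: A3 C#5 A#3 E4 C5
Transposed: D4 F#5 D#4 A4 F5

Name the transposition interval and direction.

Take the first pair: A3 → D4. A to D spans 4 letter names, so the interval is some kind of fourth.
A3 to D4 is 5 semitones, which makes it a perfect fourth; the second version is higher, so the direction is up.
Checking another pair — C5 → F5 — gives the same interval.

up a perfect fourth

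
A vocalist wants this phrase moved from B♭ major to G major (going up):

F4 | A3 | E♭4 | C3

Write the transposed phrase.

D5 F#4 C5 A3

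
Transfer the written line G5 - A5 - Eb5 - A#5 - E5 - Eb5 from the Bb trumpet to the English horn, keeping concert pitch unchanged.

First find concert pitch: the Bb trumpet sounds a major second below written, so G5 A5 Eb5 A#5 E5 Eb5 sounds F5 G5 Db5 G#5 D5 Db5.
Then write for English horn: it sounds a perfect fifth below written, so the part must be a perfect fifth above concert.
F5 → C6
G5 → D6
Db5 → Ab5
G#5 → D#6
D5 → A5
Db5 → Ab5

C6 D6 Ab5 D#6 A5 Ab5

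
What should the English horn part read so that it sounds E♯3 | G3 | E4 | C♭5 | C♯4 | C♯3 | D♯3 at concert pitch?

B#3 D4 B4 Gb5 G#4 G#3 A#3

The English horn sounds a perfect fifth below written, so the written part must be a perfect fifth above concert — transpose each note up.
E#3 becomes B#3
G3 becomes D4
E4 becomes B4
Cb5 becomes Gb5
C#4 becomes G#4
C#3 becomes G#3
D#3 becomes A#3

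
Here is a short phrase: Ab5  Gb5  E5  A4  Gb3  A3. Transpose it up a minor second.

Ab5 becomes Bbb5
Gb5 becomes Abb5
E5 becomes F5
A4 becomes Bb4
Gb3 becomes Abb3
A3 becomes Bb3

Bbb5 Abb5 F5 Bb4 Abb3 Bb3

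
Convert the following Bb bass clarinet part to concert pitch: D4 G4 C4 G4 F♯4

C3 F3 Bb2 F3 E3

The Bb bass clarinet sounds a major ninth below written, so transpose each written note down a major ninth.
D4 gives C3
G4 gives F3
C4 gives Bb2
G4 gives F3
F#4 gives E3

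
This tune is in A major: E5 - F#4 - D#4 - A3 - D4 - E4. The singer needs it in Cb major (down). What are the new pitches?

Gb4 Ab3 F3 Cb3 Fb3 Gb3

A major to Cb major down is an augmented sixth, so every note moves down by that interval.
E5 becomes Gb4
F#4 becomes Ab3
D#4 becomes F3
A3 becomes Cb3
D4 becomes Fb3
E4 becomes Gb3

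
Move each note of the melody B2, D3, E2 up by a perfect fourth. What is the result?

E3 G3 A2

B2 gives E3
D3 gives G3
E2 gives A2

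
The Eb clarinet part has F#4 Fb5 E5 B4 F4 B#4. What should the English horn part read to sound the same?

First find concert pitch: the Eb clarinet sounds a minor third above written, so F#4 Fb5 E5 B4 F4 B#4 sounds A4 Abb5 G5 D5 Ab4 D#5.
Then write for English horn: it sounds a perfect fifth below written, so the part must be a perfect fifth above concert.
A4 → E5
Abb5 → Ebb6
G5 → D6
D5 → A5
Ab4 → Eb5
D#5 → A#5

E5 Ebb6 D6 A5 Eb5 A#5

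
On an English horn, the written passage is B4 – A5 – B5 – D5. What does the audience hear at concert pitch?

E4 D5 E5 G4

The English horn sounds a perfect fifth below written, so transpose each written note down a perfect fifth.
B4 → E4
A5 → D5
B5 → E5
D5 → G4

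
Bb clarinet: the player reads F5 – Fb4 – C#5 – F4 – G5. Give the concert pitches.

The Bb clarinet sounds a major second below written, so transpose each written note down a major second.
F5 becomes Eb5
Fb4 becomes Ebb4
C#5 becomes B4
F4 becomes Eb4
G5 becomes F5

Eb5 Ebb4 B4 Eb4 F5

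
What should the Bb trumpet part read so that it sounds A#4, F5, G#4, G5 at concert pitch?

The Bb trumpet sounds a major second below written, so the written part must be a major second above concert — transpose each note up.
A#4 to B#4
F5 to G5
G#4 to A#4
G5 to A5

B#4 G5 A#4 A5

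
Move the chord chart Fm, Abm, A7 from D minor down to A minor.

D minor down to A minor is a perfect fourth; each chord root moves by that interval while the quality stays the same.
Fm: root F down a perfect fourth → C, giving Cm.
Abm: root Ab down a perfect fourth → Eb, giving Ebm.
A7: root A down a perfect fourth → E, giving E7.

Cm Ebm E7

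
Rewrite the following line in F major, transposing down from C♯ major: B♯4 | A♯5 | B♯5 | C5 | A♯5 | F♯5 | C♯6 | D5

E4 D5 E5 Fb4 D5 Bb4 F5 Gb4

From C♯ down to F is an augmented fifth; apply that to each pitch.
B#4 becomes E4
A#5 becomes D5
B#5 becomes E5
C5 becomes Fb4
A#5 becomes D5
F#5 becomes Bb4
C#6 becomes F5
D5 becomes Gb4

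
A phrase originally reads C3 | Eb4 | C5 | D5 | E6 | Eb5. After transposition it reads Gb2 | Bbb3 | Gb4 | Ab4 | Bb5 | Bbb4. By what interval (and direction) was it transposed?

down an augmented fourth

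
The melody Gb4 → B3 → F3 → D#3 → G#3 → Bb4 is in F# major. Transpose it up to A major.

F# major to A major up is a minor third, so every note moves up by that interval.
Gb4 -> Bbb4
B3 -> D4
F3 -> Ab3
D#3 -> F#3
G#3 -> B3
Bb4 -> Db5

Bbb4 D4 Ab3 F#3 B3 Db5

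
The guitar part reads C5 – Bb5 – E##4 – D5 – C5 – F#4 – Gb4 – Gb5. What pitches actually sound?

The guitar sounds a perfect octave below written, so transpose each written note down a perfect octave.
C5 -> C4
Bb5 -> Bb4
E##4 -> E##3
D5 -> D4
C5 -> C4
F#4 -> F#3
Gb4 -> Gb3
Gb5 -> Gb4

C4 Bb4 E##3 D4 C4 F#3 Gb3 Gb4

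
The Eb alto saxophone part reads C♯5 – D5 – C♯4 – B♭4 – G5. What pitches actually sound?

E4 F4 E3 Db4 Bb4

Written C4 on the Eb alto saxophone sounds as Eb3, a major sixth lower; apply that shift to every note.
C#5 -> E4
D5 -> F4
C#4 -> E3
Bb4 -> Db4
G5 -> Bb4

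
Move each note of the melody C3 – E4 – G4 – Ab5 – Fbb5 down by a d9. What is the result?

C3: a ninth down reaches B, and 12 semitones makes it B#1.
E4 down a diminished ninth is D##3.
A diminished ninth down from G4 gives F##3.
A diminished ninth down from Ab5 gives G#4.
Fbb5: a ninth down reaches E, and 12 semitones makes it Eb4.

B#1 D##3 F##3 G#4 Eb4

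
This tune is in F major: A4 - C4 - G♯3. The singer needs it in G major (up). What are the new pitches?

F major to G major up is a major second, so every note moves up by that interval.
A4 to B4
C4 to D4
G#3 to A#3

B4 D4 A#3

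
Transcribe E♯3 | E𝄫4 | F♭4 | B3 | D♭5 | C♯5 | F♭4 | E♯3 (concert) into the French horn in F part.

Written C4 sounds as F3 on the French horn in F, so concert pitches are written a perfect fifth up.
E#3 to B#3
Ebb4 to Bbb4
Fb4 to Cb5
B3 to F#4
Db5 to Ab5
C#5 to G#5
Fb4 to Cb5
E#3 to B#3

B#3 Bbb4 Cb5 F#4 Ab5 G#5 Cb5 B#3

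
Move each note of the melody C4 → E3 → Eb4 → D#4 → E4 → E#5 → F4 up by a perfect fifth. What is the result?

G4 B3 Bb4 A#4 B4 B#5 C5

A perfect fifth up from C4 gives G4.
A perfect fifth up from E3 gives B3.
A perfect fifth up from Eb4 gives Bb4.
D#4 up a perfect fifth is A#4.
E4: a fifth up reaches B, and 7 semitones makes it B4.
E#5 up a perfect fifth is B#5.
A perfect fifth up from F4 gives C5.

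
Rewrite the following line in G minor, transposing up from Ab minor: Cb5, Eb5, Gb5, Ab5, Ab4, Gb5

Bb5 D6 F6 G6 G5 F6

From Ab up to G is a major seventh; apply that to each pitch.
Cb5 becomes Bb5
Eb5 becomes D6
Gb5 becomes F6
Ab5 becomes G6
Ab4 becomes G5
Gb5 becomes F6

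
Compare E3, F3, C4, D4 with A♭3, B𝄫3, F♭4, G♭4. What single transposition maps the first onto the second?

up a diminished fourth

From E3 to Ab3 is 4 letter names — a fourth of some quality.
E3 to Ab3 is 4 semitones, which makes it a diminished fourth; the second version is higher, so the direction is up.
Checking another pair — D4 → Gb4 — gives the same interval.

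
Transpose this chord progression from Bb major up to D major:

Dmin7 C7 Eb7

Bb major up to D major is a major third; each chord root moves by that interval while the quality stays the same.
Dmin7: root D up a major third → F#, giving F#min7.
C7: root C up a major third → E, giving E7.
Eb7: root Eb up a major third → G, giving G7.

F#min7 E7 G7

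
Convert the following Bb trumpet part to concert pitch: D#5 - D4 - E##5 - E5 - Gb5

C#5 C4 D##5 D5 Fb5

The Bb trumpet sounds a major second below written, so transpose each written note down a major second.
D#5 becomes C#5
D4 becomes C4
E##5 becomes D##5
E5 becomes D5
Gb5 becomes Fb5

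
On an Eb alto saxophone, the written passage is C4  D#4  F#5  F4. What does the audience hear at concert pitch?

Written C4 on the Eb alto saxophone sounds as Eb3, a major sixth lower; apply that shift to every note.
C4 gives Eb3
D#4 gives F#3
F#5 gives A4
F4 gives Ab3

Eb3 F#3 A4 Ab3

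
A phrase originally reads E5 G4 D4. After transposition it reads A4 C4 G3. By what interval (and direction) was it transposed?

From E5 to A4 is 5 letter names — a fifth of some quality.
A4 to E5 is 7 semitones, which makes it a perfect fifth; the second version is lower, so the direction is down.
Checking another pair — D4 → G3 — gives the same interval.

down a perfect fifth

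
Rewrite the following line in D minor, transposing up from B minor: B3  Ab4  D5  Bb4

D4 Cb5 F5 Db5

From B up to D is a minor third; apply that to each pitch.
B3 → D4
Ab4 → Cb5
D5 → F5
Bb4 → Db5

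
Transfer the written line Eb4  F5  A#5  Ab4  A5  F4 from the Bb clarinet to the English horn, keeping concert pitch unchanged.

First find concert pitch: the Bb clarinet sounds a major second below written, so Eb4 F5 A#5 Ab4 A5 F4 sounds Db4 Eb5 G#5 Gb4 G5 Eb4.
Then write for English horn: it sounds a perfect fifth below written, so the part must be a perfect fifth above concert.
Db4 → Ab4
Eb5 → Bb5
G#5 → D#6
Gb4 → Db5
G5 → D6
Eb4 → Bb4

Ab4 Bb5 D#6 Db5 D6 Bb4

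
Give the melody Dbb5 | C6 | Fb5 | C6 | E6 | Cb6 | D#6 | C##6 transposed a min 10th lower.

Bbb3 A4 Db4 A4 C#5 Ab4 B#4 A##4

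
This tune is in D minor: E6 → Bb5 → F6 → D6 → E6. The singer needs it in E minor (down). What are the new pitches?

F#5 C5 G5 E5 F#5

D minor to E minor down is a minor seventh, so every note moves down by that interval.
E6 gives F#5
Bb5 gives C5
F6 gives G5
D6 gives E5
E6 gives F#5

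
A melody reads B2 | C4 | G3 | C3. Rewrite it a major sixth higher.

G#3 A4 E4 A3

B2 becomes G#3
C4 becomes A4
G3 becomes E4
C3 becomes A3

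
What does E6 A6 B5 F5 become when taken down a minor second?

D#6 G#6 A#5 E5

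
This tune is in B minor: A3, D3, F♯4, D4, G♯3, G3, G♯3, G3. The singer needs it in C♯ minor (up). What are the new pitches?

B3 E3 G#4 E4 A#3 A3 A#3 A3

From B up to C♯ is a major second; apply that to each pitch.
A3 gives B3
D3 gives E3
F#4 gives G#4
D4 gives E4
G#3 gives A#3
G3 gives A3
G#3 gives A#3
G3 gives A3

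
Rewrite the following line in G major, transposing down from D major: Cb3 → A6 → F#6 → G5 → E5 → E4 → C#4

From D down to G is a perfect fifth; apply that to each pitch.
Cb3 -> Fb2
A6 -> D6
F#6 -> B5
G5 -> C5
E5 -> A4
E4 -> A3
C#4 -> F#3

Fb2 D6 B5 C5 A4 A3 F#3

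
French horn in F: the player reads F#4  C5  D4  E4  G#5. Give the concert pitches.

B3 F4 G3 A3 C#5

The French horn in F sounds a perfect fifth below written, so transpose each written note down a perfect fifth.
F#4 → B3
C5 → F4
D4 → G3
E4 → A3
G#5 → C#5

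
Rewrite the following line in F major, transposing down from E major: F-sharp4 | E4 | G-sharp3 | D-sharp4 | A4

G3 F3 A2 E3 Bb3

E major to F major down is a major seventh, so every note moves down by that interval.
F#4 gives G3
E4 gives F3
G#3 gives A2
D#4 gives E3
A4 gives Bb3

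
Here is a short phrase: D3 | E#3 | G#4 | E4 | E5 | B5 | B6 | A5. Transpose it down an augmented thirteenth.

Fb1 G1 Bb2 Gb2 Gb3 Db4 Db5 Cb4

D3 down an augmented thirteenth is Fb1.
E#3 down an augmented thirteenth is G1.
G#4 down an augmented thirteenth is Bb2.
E4: a thirteenth down reaches G, and 22 semitones makes it Gb2.
E5: a thirteenth down reaches G, and 22 semitones makes it Gb3.
B5 down an augmented thirteenth is Db4.
B6: a thirteenth down reaches D, and 22 semitones makes it Db5.
An augmented thirteenth down from A5 gives Cb4.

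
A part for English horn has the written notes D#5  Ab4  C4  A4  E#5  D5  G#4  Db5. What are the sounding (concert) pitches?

Written C4 on the English horn sounds as F3, a perfect fifth lower; apply that shift to every note.
D#5 becomes G#4
Ab4 becomes Db4
C4 becomes F3
A4 becomes D4
E#5 becomes A#4
D5 becomes G4
G#4 becomes C#4
Db5 becomes Gb4

G#4 Db4 F3 D4 A#4 G4 C#4 Gb4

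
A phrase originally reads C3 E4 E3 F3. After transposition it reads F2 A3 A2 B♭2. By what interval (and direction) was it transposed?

Take the first pair: C3 → F2. C to F spans 5 letter names, so the interval is some kind of fifth.
F2 to C3 is 7 semitones, which makes it a perfect fifth; the second version is lower, so the direction is down.
Checking another pair — F3 → Bb2 — gives the same interval.

down a perfect fifth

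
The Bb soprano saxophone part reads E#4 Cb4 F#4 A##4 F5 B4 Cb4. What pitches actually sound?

Written C4 on the Bb soprano saxophone sounds as Bb3, a major second lower; apply that shift to every note.
E#4 gives D#4
Cb4 gives Bbb3
F#4 gives E4
A##4 gives G##4
F5 gives Eb5
B4 gives A4
Cb4 gives Bbb3

D#4 Bbb3 E4 G##4 Eb5 A4 Bbb3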